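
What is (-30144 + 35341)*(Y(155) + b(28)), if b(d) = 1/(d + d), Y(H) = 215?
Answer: 62577077/56 ≈ 1.1174e+6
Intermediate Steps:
b(d) = 1/(2*d)
(-30144 + 35341)*(Y(155) + b(28)) = (-30144 + 35341)*(215 + (½)/28) = 5197*(215 + (½)*(1/28)) = 5197*(215 + 1/56) = 5197*(12041/56) = 62577077/56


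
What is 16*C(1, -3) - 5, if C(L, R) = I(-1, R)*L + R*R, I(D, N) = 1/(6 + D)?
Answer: 711/5 ≈ 142.20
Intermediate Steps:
C(L, R) = R**2 + L/5 (C(L, R) = L/(6 - 1) + R*R = L/5 + R**2 = R**2 + L/5)
16*C(1, -3) - 5 = 16*((-3)**2 + (1/5)*1) - 5 = 16*(9 + 1/5) - 5 = 16*(46/5) - 5 = 736/5 - 5 = 711/5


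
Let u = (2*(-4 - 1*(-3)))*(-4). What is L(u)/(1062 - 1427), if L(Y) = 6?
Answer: -6/365 ≈ -0.016438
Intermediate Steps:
u = 8 (u = (2*(-4 + 3))*(-4) = (2*(-1))*(-4) = -2*(-4) = 8)
L(u)/(1062 - 1427) = 6/(1062 - 1427) = 6/(-365) = -1/365*6 = -6/365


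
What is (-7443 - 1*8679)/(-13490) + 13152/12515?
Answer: 37918731/16882735 ≈ 2.2460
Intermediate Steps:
(-7443 - 1*8679)/(-13490) + 13152/12515 = (-7443 - 8679)*(-1/13490) + 13152*(1/12515) = -16122*(-1/13490) + 13152/12515 = 8061/6745 + 13152/12515 = 37918731/16882735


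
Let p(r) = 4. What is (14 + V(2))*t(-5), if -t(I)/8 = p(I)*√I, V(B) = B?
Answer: -512*I*√5 ≈ -1144.9*I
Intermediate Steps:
t(I) = -32*√I
(14 + V(2))*t(-5) = (14 + 2)*(-32*I*√5) = 16*(-32*I*√5) = -512*I*√5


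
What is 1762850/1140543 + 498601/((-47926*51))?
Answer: 1246709307919/929248284906 ≈ 1.3416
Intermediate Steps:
1762850/1140543 + 498601/((-47926*51)) = 1762850*(1/1140543) + 498601/(-2444226) = 1762850/1140543 + 498601*(-1/2444226) = 1762850/1140543 - 498601/2444226 = 1246709307919/929248284906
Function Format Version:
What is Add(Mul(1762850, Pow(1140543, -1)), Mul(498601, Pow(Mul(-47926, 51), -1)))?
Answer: Rational(1246709307919, 929248284906) ≈ 1.3416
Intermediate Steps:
Add(Mul(1762850, Pow(1140543, -1)), Mul(498601, Pow(Mul(-47926, 51), -1))) = Add(Mul(1762850, Rational(1, 1140543)), Mul(498601, Pow(-2444226, -1))) = Add(Rational(1762850, 1140543), Mul(498601, Rational(-1, 2444226))) = Add(Rational(1762850, 1140543), Rational(-498601, 2444226)) = Rational(1246709307919, 929248284906)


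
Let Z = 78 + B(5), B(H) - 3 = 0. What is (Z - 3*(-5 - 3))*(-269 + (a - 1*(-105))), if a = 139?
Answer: -2625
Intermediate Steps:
B(H) = 3 (B(H) = 3 + 0 = 3)
Z = 81 (Z = 78 + 3 = 81)
(Z - 3*(-5 - 3))*(-269 + (a - 1*(-105))) = (81 - 3*(-5 - 3))*(-269 + (139 - 1*(-105))) = (81 - 3*(-8))*(-269 + (139 + 105)) = (81 + 24)*(-269 + 244) = 105*(-25) = -2625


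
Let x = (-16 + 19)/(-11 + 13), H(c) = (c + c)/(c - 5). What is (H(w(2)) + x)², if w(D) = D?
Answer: 1/36 ≈ 0.027778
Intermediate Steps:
H(c) = 2*c/(-5 + c) (H(c) = (2*c)/(-5 + c) = 2*c/(-5 + c))
x = 3/2 ≈ 1.5000
(H(w(2)) + x)² = (2*2/(-5 + 2) + 3/2)² = (2*2/(-3) + 3/2)² = (2*2*(-⅓) + 3/2)² = (-4/3 + 3/2)² = (⅙)² = 1/36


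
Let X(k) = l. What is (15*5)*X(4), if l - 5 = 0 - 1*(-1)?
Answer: 450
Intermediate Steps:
l = 6 (l = 5 + (0 - 1*(-1)) = 5 + (0 + 1) = 5 + 1 = 6)
X(k) = 6
(15*5)*X(4) = (15*5)*6 = 75*6 = 450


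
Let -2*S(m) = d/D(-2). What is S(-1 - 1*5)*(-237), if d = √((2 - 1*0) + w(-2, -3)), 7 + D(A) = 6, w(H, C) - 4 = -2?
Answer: -237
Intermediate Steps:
w(H, C) = 2 (w(H, C) = 4 - 2 = 2)
D(A) = -1 (D(A) = -7 + 6 = -1)
d = 2 (d = √((2 - 1*0) + 2) = √((2 + 0) + 2) = √(2 + 2) = √4 = 2)
S(m) = 1 (S(m) = -1/(-1) = -(-1) = -½*(-2) = 1)
S(-1 - 1*5)*(-237) = 1*(-237) = -237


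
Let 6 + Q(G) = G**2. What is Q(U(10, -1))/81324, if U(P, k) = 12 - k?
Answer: 163/81324 ≈ 0.0020043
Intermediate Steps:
Q(G) = -6 + G**2
Q(U(10, -1))/81324 = (-6 + (12 - 1*(-1))**2)/81324 = (-6 + (12 + 1)**2)*(1/81324) = (-6 + 13**2)*(1/81324) = (-6 + 169)*(1/81324) = 163*(1/81324) = 163/81324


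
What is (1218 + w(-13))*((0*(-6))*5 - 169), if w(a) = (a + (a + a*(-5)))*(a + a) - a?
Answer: -36673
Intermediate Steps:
w(a) = -a - 6*a**2 (w(a) = (a + (a - 5*a))*(2*a) - a = (a - 4*a)*(2*a) - a = (-3*a)*(2*a) - a = -6*a**2 - a = -a - 6*a**2)
(1218 + w(-13))*((0*(-6))*5 - 169) = (1218 - 1*(-13)*(1 + 6*(-13)))*((0*(-6))*5 - 169) = (1218 - 1*(-13)*(1 - 78))*(0*5 - 169) = (1218 - 1*(-13)*(-77))*(0 - 169) = (1218 - 1001)*(-169) = 217*(-169) = -36673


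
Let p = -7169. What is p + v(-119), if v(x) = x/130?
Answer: -932089/130 ≈ -7169.9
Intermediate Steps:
v(x) = x/130 (v(x) = x*(1/130) = x/130)
p + v(-119) = -7169 + (1/130)*(-119) = -7169 - 119/130 = -932089/130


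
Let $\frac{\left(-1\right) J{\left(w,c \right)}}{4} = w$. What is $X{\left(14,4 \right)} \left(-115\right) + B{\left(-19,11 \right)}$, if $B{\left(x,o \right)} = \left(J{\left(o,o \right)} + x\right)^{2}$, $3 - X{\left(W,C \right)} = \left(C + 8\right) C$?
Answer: $9144$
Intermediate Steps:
$X{\left(W,C \right)} = 3 - C \left(8 + C\right)$ ($X{\left(W,C \right)} = 3 - \left(C + 8\right) C = 3 - \left(8 + C\right) C = 3 - C \left(8 + C\right)$)
$J{\left(w,c \right)} = - 4 w$
$B{\left(x,o \right)} = \left(x - 4 o\right)^{2}$ ($B{\left(x,o \right)} = \left(- 4 o + x\right)^{2} = \left(x - 4 o\right)^{2}$)
$X{\left(14,4 \right)} \left(-115\right) + B{\left(-19,11 \right)} = \left(3 - 4^{2} - 32\right) \left(-115\right) + \left(\left(-1\right) \left(-19\right) + 4 \cdot 11\right)^{2} = \left(3 - 16 - 32\right) \left(-115\right) + \left(19 + 44\right)^{2} = \left(3 - 16 - 32\right) \left(-115\right) + 63^{2} = \left(-45\right) \left(-115\right) + 3969 = 5175 + 3969 = 9144$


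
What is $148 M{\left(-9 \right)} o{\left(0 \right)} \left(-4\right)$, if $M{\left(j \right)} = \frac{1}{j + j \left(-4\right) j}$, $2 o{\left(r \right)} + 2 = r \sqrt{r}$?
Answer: $- \frac{16}{9} \approx -1.7778$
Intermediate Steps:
$o{\left(r \right)} = -1 + \frac{r^{\frac{3}{2}}}{2}$ ($o{\left(r \right)} = -1 + \frac{r \sqrt{r}}{2} = -1 + \frac{r^{\frac{3}{2}}}{2}$)
$M{\left(j \right)} = \frac{1}{j - 4 j^{2}}$ ($M{\left(j \right)} = \frac{1}{j + - 4 j j} = \frac{1}{j - 4 j^{2}}$)
$148 M{\left(-9 \right)} o{\left(0 \right)} \left(-4\right) = 148 \left(- \frac{1}{\left(-9\right) \left(-1 + 4 \left(-9\right)\right)}\right) \left(-1 + \frac{0^{\frac{3}{2}}}{2}\right) \left(-4\right) = 148 \left(\left(-1\right) \left(- \frac{1}{9}\right) \frac{1}{-1 - 36}\right) \left(-1 + \frac{1}{2} \cdot 0\right) \left(-4\right) = 148 \left(\left(-1\right) \left(- \frac{1}{9}\right) \frac{1}{-37}\right) \left(-1 + 0\right) \left(-4\right) = 148 \left(\left(-1\right) \left(- \frac{1}{9}\right) \left(- \frac{1}{37}\right)\right) \left(\left(-1\right) \left(-4\right)\right) = 148 \left(- \frac{1}{333}\right) 4 = \left(- \frac{4}{9}\right) 4 = - \frac{16}{9}$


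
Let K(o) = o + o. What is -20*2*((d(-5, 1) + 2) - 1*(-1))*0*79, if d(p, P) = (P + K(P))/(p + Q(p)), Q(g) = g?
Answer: 0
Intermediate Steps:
K(o) = 2*o
d(p, P) = 3*P/(2*p) (d(p, P) = (P + 2*P)/(p + p) = (3*P)/((2*p)) = (3*P)*(1/(2*p)) = 3*P/(2*p))
-20*2*((d(-5, 1) + 2) - 1*(-1))*0*79 = -20*2*(((3/2)*1/(-5) + 2) - 1*(-1))*0*79 = -20*2*(((3/2)*1*(-⅕) + 2) + 1)*0*79 = -20*2*((-3/10 + 2) + 1)*0*79 = -20*2*(17/10 + 1)*0*79 = -20*2*(27/10)*0*79 = -108*0*79 = -20*0*79 = 0*79 = 0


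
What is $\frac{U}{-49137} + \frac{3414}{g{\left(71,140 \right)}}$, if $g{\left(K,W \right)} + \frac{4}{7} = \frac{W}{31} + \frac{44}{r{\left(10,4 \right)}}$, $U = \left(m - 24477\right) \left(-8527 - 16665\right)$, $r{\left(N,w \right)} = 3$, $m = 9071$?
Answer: $- \frac{2296554138007}{297671946} \approx -7715.0$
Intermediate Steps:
$U = 388107952$ ($U = \left(9071 - 24477\right) \left(-8527 - 16665\right) = \left(-15406\right) \left(-25192\right) = 388107952$)
$g{\left(K,W \right)} = \frac{296}{21} + \frac{W}{31}$ ($g{\left(K,W \right)} = - \frac{4}{7} + \left(\frac{W}{31} + \frac{44}{3}\right) = - \frac{4}{7} + \left(\frac{44}{3} + \frac{W}{31}\right) = \frac{296}{21} + \frac{W}{31}$)
$\frac{U}{-49137} + \frac{3414}{g{\left(71,140 \right)}} = \frac{388107952}{-49137} + \frac{3414}{\frac{296}{21} + \frac{1}{31} \cdot 140} = 388107952 \left(- \frac{1}{49137}\right) + \frac{3414}{\frac{296}{21} + \frac{140}{31}} = - \frac{388107952}{49137} + \frac{3414}{\frac{12116}{651}} = - \frac{388107952}{49137} + 3414 \cdot \frac{651}{12116} = - \frac{388107952}{49137} + \frac{1111257}{6058} = - \frac{2296554138007}{297671946}$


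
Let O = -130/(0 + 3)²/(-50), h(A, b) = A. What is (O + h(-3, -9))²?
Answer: 14884/2025 ≈ 7.3501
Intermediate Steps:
O = 13/45 (O = -130/(3²)*(-1/50) = -130/9*(-1/50) = 13/45 ≈ 0.28889)
(O + h(-3, -9))² = (13/45 - 3)² = (-122/45)² = 14884/2025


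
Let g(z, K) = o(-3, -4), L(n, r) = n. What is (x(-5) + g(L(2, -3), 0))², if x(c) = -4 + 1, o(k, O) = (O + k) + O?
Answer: 196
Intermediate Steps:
o(k, O) = k + 2*O
x(c) = -3
g(z, K) = -11 (g(z, K) = -3 + 2*(-4) = -3 - 8 = -11)
(x(-5) + g(L(2, -3), 0))² = (-3 - 11)² = (-14)² = 196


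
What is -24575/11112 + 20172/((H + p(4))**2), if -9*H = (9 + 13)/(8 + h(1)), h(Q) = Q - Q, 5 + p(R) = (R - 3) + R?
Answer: 290497064569/1344552 ≈ 2.1606e+5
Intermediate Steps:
p(R) = -8 + 2*R (p(R) = -5 + ((R - 3) + R) = -5 + ((-3 + R) + R) = -5 + (-3 + 2*R) = -8 + 2*R)
h(Q) = 0
H = -11/36 (H = -(9 + 13)/(9*(8 + 0)) = -22/(9*8) = -1/9*11/4 = -11/36 ≈ -0.30556)
-24575/11112 + 20172/((H + p(4))**2) = -24575/11112 + 20172/((-11/36 + (-8 + 2*4))**2) = -24575*1/11112 + 20172/((-11/36 + (-8 + 8))**2) = -24575/11112 + 20172/((-11/36 + 0)**2) = -24575/11112 + 20172/((-11/36)**2) = -24575/11112 + 20172/(121/1296) = -24575/11112 + 20172*(1296/121) = -24575/11112 + 26142912/121 = 290497064569/1344552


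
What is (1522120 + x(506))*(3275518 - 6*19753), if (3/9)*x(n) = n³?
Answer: 1231813312576000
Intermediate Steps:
x(n) = 3*n³
(1522120 + x(506))*(3275518 - 6*19753) = (1522120 + 3*506³)*(3275518 - 6*19753) = (1522120 + 3*129554216)*(3275518 - 118518) = (1522120 + 388662648)*3157000 = 390184768*3157000 = 1231813312576000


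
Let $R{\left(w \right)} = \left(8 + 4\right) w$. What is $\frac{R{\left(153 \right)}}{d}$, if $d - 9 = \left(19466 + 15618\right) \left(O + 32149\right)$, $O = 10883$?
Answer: $\frac{612}{503244899} \approx 1.2161 \cdot 10^{-6}$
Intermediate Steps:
$R{\left(w \right)} = 12 w$
$d = 1509734697$ ($d = 9 + \left(19466 + 15618\right) \left(10883 + 32149\right) = 9 + 35084 \cdot 43032 = 9 + 1509734688 = 1509734697$)
$\frac{R{\left(153 \right)}}{d} = \frac{12 \cdot 153}{1509734697} = 1836 \cdot \frac{1}{1509734697} = \frac{612}{503244899}$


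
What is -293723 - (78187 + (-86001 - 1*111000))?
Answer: -174909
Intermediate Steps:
-293723 - (78187 + (-86001 - 1*111000)) = -293723 - (78187 + (-86001 - 111000)) = -293723 - (78187 - 197001) = -293723 - 1*(-118814) = -293723 + 118814 = -174909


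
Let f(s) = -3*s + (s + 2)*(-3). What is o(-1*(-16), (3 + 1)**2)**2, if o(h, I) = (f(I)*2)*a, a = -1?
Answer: 41616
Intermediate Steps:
f(s) = -6 - 6*s (f(s) = -3*s + (2 + s)*(-3) = -3*s + (-6 - 3*s) = -6 - 6*s)
o(h, I) = 12 + 12*I (o(h, I) = ((-6 - 6*I)*2)*(-1) = (-12 - 12*I)*(-1) = 12 + 12*I)
o(-1*(-16), (3 + 1)**2)**2 = (12 + 12*(3 + 1)**2)**2 = (12 + 12*4**2)**2 = (12 + 12*16)**2 = (12 + 192)**2 = 204**2 = 41616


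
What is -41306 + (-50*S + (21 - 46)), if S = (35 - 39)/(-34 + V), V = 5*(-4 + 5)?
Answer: -1198799/29 ≈ -41338.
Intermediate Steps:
V = 5 (V = 5*1 = 5)
S = 4/29 (S = (35 - 39)/(-34 + 5) = -4/(-29) = -4*(-1/29) = 4/29 ≈ 0.13793)
-41306 + (-50*S + (21 - 46)) = -41306 + (-50*4/29 + (21 - 46)) = -41306 + (-200/29 - 25) = -41306 - 925/29 = -1198799/29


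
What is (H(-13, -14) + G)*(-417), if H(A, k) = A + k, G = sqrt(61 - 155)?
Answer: 11259 - 417*I*sqrt(94) ≈ 11259.0 - 4043.0*I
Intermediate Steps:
G = I*sqrt(94) (G = sqrt(-94) = I*sqrt(94) ≈ 9.6954*I)
(H(-13, -14) + G)*(-417) = ((-13 - 14) + I*sqrt(94))*(-417) = (-27 + I*sqrt(94))*(-417) = 11259 - 417*I*sqrt(94)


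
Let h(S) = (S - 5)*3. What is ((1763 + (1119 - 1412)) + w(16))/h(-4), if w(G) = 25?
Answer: -1495/27 ≈ -55.370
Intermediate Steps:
h(S) = -15 + 3*S (h(S) = (-5 + S)*3 = -15 + 3*S)
((1763 + (1119 - 1412)) + w(16))/h(-4) = ((1763 + (1119 - 1412)) + 25)/(-15 + 3*(-4)) = ((1763 - 293) + 25)/(-15 - 12) = (1470 + 25)/(-27) = 1495*(-1/27) = -1495/27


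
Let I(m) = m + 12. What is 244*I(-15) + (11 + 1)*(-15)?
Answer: -912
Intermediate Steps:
I(m) = 12 + m
244*I(-15) + (11 + 1)*(-15) = 244*(12 - 15) + (11 + 1)*(-15) = 244*(-3) + 12*(-15) = -732 - 180 = -912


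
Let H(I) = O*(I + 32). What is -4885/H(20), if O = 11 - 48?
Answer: 4885/1924 ≈ 2.5390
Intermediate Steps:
O = -37
H(I) = -1184 - 37*I (H(I) = -37*(I + 32) = -37*(32 + I) = -1184 - 37*I)
-4885/H(20) = -4885/(-1184 - 37*20) = -4885/(-1184 - 740) = -4885/(-1924) = -4885*(-1/1924) = 4885/1924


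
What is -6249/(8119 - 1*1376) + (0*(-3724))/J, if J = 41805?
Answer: -6249/6743 ≈ -0.92674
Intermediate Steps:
-6249/(8119 - 1*1376) + (0*(-3724))/J = -6249/(8119 - 1*1376) + (0*(-3724))/41805 = -6249/(8119 - 1376) + 0*(1/41805) = -6249/6743 + 0 = -6249/6743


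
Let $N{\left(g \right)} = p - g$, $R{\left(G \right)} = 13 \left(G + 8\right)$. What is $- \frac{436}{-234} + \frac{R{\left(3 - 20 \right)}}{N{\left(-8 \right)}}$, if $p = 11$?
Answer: $- \frac{9547}{2223} \approx -4.2946$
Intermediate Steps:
$R{\left(G \right)} = 104 + 13 G$ ($R{\left(G \right)} = 13 \left(8 + G\right) = 104 + 13 G$)
$N{\left(g \right)} = 11 - g$
$- \frac{436}{-234} + \frac{R{\left(3 - 20 \right)}}{N{\left(-8 \right)}} = - \frac{436}{-234} + \frac{104 + 13 \left(3 - 20\right)}{11 - -8} = \left(-436\right) \left(- \frac{1}{234}\right) + \frac{104 + 13 \left(3 - 20\right)}{11 + 8} = \frac{218}{117} + \frac{104 + 13 \left(-17\right)}{19} = \frac{218}{117} + \left(104 - 221\right) \frac{1}{19} = \frac{218}{117} - \frac{117}{19} = - \frac{9547}{2223}$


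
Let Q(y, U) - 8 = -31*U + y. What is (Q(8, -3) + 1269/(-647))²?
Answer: 4796116516/418609 ≈ 11457.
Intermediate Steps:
Q(y, U) = 8 + y - 31*U (Q(y, U) = 8 + (-31*U + y) = 8 + (y - 31*U) = 8 + y - 31*U)
(Q(8, -3) + 1269/(-647))² = ((8 + 8 - 31*(-3)) + 1269/(-647))² = ((8 + 8 + 93) + 1269*(-1/647))² = (109 - 1269/647)² = (69254/647)² = 4796116516/418609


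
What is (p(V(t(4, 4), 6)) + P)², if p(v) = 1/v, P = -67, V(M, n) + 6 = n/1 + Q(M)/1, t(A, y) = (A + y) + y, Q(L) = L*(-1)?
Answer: 648025/144 ≈ 4500.2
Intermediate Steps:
Q(L) = -L
t(A, y) = A + 2*y
V(M, n) = -6 + n - M (V(M, n) = -6 + (n/1 - M/1) = -6 + (n*1 - M*1) = -6 + (n - M) = -6 + n - M)
(p(V(t(4, 4), 6)) + P)² = (1/(-6 + 6 - (4 + 2*4)) - 67)² = (1/(-6 + 6 - (4 + 8)) - 67)² = (1/(-6 + 6 - 1*12) - 67)² = (1/(-6 + 6 - 12) - 67)² = (1/(-12) - 67)² = (-1/12 - 67)² = (-805/12)² = 648025/144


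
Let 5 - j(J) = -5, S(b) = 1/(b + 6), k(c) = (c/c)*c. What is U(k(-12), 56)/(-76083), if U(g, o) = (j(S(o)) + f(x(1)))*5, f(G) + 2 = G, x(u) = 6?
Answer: -10/10869 ≈ -0.00092005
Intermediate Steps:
k(c) = c (k(c) = 1*c = c)
S(b) = 1/(6 + b)
j(J) = 10 (j(J) = 5 - 1*(-5) = 5 + 5 = 10)
f(G) = -2 + G
U(g, o) = 70 (U(g, o) = (10 + (-2 + 6))*5 = (10 + 4)*5 = 14*5 = 70)
U(k(-12), 56)/(-76083) = 70/(-76083) = 70*(-1/76083) = -10/10869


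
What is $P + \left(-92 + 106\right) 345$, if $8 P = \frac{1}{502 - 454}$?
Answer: $\frac{1854721}{384} \approx 4830.0$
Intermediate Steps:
$P = \frac{1}{384}$ ($P = \frac{1}{8 \left(502 - 454\right)} = \frac{1}{8 \cdot 48} = \frac{1}{8} \cdot \frac{1}{48} = \frac{1}{384} \approx 0.0026042$)
$P + \left(-92 + 106\right) 345 = \frac{1}{384} + \left(-92 + 106\right) 345 = \frac{1}{384} + 14 \cdot 345 = \frac{1}{384} + 4830 = \frac{1854721}{384}$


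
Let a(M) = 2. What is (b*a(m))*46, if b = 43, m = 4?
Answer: 3956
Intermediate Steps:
(b*a(m))*46 = (43*2)*46 = 86*46 = 3956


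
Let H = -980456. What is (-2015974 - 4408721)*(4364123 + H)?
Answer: -21739028456565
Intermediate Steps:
(-2015974 - 4408721)*(4364123 + H) = (-2015974 - 4408721)*(4364123 - 980456) = -6424695*3383667 = -21739028456565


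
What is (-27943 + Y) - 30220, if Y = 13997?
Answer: -44166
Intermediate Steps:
(-27943 + Y) - 30220 = (-27943 + 13997) - 30220 = -13946 - 30220 = -44166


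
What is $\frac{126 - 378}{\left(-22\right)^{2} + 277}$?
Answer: $- \frac{252}{761} \approx -0.33114$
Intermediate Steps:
$\frac{126 - 378}{\left(-22\right)^{2} + 277} = - \frac{252}{484 + 277} = - \frac{252}{761}$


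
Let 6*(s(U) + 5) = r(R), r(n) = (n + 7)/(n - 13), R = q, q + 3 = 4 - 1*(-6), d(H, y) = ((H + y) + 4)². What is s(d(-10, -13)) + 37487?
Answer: 674669/18 ≈ 37482.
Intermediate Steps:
d(H, y) = (4 + H + y)²
q = 7 (q = -3 + (4 - 1*(-6)) = -3 + (4 + 6) = -3 + 10 = 7)
R = 7
r(n) = (7 + n)/(-13 + n)
s(U) = -97/18 (s(U) = -5 + ((7 + 7)/(-13 + 7))/6 = -5 + (14/(-6))/6 = -5 + (-⅙*14)/6 = -5 + (⅙)*(-7/3) = -5 - 7/18 = -97/18)
s(d(-10, -13)) + 37487 = -97/18 + 37487 = 674669/18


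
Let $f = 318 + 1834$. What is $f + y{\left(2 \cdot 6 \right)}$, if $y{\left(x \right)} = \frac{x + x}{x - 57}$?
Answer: $\frac{32272}{15} \approx 2151.5$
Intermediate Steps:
$y{\left(x \right)} = \frac{2 x}{-57 + x}$
$f = 2152$
$f + y{\left(2 \cdot 6 \right)} = 2152 + \frac{2 \cdot 2 \cdot 6}{-57 + 2 \cdot 6} = 2152 + 2 \cdot 12 \frac{1}{-57 + 12} = 2152 + 2 \cdot 12 \frac{1}{-45} = 2152 + 2 \cdot 12 \left(- \frac{1}{45}\right) = 2152 - \frac{8}{15} = \frac{32272}{15}$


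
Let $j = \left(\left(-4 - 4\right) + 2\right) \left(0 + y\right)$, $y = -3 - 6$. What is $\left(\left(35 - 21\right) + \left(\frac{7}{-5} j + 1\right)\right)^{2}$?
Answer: $\frac{91809}{25} \approx 3672.4$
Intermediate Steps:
$y = -9$ ($y = -3 - 6 = -9$)
$j = 54$ ($j = \left(\left(-4 - 4\right) + 2\right) \left(0 - 9\right) = \left(\left(-4 - 4\right) + 2\right) \left(-9\right) = \left(-8 + 2\right) \left(-9\right) = \left(-6\right) \left(-9\right) = 54$)
$\left(\left(35 - 21\right) + \left(\frac{7}{-5} j + 1\right)\right)^{2} = \left(\left(35 - 21\right) + \left(\frac{7}{-5} \cdot 54 + 1\right)\right)^{2} = \left(14 + \left(7 \left(- \frac{1}{5}\right) 54 + 1\right)\right)^{2} = \left(14 + \left(\left(- \frac{7}{5}\right) 54 + 1\right)\right)^{2} = \left(14 + \left(- \frac{378}{5} + 1\right)\right)^{2} = \left(14 - \frac{373}{5}\right)^{2} = \left(- \frac{303}{5}\right)^{2} = \frac{91809}{25}$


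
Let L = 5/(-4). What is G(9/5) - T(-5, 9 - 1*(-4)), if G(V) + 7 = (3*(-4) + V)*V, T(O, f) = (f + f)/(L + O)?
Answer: -106/5 ≈ -21.200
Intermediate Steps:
L = -5/4 (L = 5*(-1/4) = -5/4 ≈ -1.2500)
T(O, f) = 2*f/(-5/4 + O) (T(O, f) = (f + f)/(-5/4 + O) = (2*f)/(-5/4 + O) = 2*f/(-5/4 + O))
G(V) = -7 + V*(-12 + V) (G(V) = -7 + (3*(-4) + V)*V = -7 + (-12 + V)*V = -7 + V*(-12 + V))
G(9/5) - T(-5, 9 - 1*(-4)) = (-7 + (9/5)**2 - 108/5) - 8*(9 - 1*(-4))/(-5 + 4*(-5)) = (-7 + (9*(1/5))**2 - 108/5) - 8*(9 + 4)/(-5 - 20) = (-7 + (9/5)**2 - 12*9/5) - 8*13/(-25) = (-7 + 81/25 - 108/5) - 8*13*(-1)/25 = -634/25 - 1*(-104/25) = -634/25 + 104/25 = -106/5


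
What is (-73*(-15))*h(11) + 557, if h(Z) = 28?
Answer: 31217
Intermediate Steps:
(-73*(-15))*h(11) + 557 = -73*(-15)*28 + 557 = 1095*28 + 557 = 30660 + 557 = 31217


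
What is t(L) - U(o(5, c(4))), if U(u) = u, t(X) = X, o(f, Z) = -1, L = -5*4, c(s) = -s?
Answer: -19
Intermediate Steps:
L = -20
t(L) - U(o(5, c(4))) = -20 - 1*(-1) = -20 + 1 = -19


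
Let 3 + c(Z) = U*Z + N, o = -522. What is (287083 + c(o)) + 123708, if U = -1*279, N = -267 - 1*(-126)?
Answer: 556285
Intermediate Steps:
N = -141 (N = -267 + 126 = -141)
U = -279
c(Z) = -144 - 279*Z (c(Z) = -3 + (-279*Z - 141) = -3 + (-141 - 279*Z) = -144 - 279*Z)
(287083 + c(o)) + 123708 = (287083 + (-144 - 279*(-522))) + 123708 = (287083 + (-144 + 145638)) + 123708 = (287083 + 145494) + 123708 = 432577 + 123708 = 556285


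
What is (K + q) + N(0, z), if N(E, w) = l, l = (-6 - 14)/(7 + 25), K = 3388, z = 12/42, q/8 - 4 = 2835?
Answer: 208795/8 ≈ 26099.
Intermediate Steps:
q = 22712 (q = 32 + 8*2835 = 32 + 22680 = 22712)
z = 2/7 (z = 12*(1/42) = 2/7 ≈ 0.28571)
l = -5/8 (l = -20/32 = -20*1/32 = -5/8 ≈ -0.62500)
N(E, w) = -5/8
(K + q) + N(0, z) = (3388 + 22712) - 5/8 = 26100 - 5/8 = 208795/8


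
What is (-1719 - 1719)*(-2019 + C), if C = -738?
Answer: 9478566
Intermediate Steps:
(-1719 - 1719)*(-2019 + C) = (-1719 - 1719)*(-2019 - 738) = -3438*(-2757) = 9478566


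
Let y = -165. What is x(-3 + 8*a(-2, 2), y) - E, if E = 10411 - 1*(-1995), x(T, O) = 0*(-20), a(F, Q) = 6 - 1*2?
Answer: -12406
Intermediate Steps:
a(F, Q) = 4 (a(F, Q) = 6 - 2 = 4)
x(T, O) = 0
E = 12406 (E = 10411 + 1995 = 12406)
x(-3 + 8*a(-2, 2), y) - E = 0 - 1*12406 = 0 - 12406 = -12406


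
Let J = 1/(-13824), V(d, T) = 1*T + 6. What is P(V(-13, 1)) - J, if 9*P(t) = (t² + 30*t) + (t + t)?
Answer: 419329/13824 ≈ 30.333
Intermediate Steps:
V(d, T) = 6 + T (V(d, T) = T + 6 = 6 + T)
J = -1/13824 ≈ -7.2338e-5
P(t) = t²/9 + 32*t/9 (P(t) = ((t² + 30*t) + (t + t))/9 = ((t² + 30*t) + 2*t)/9 = (t² + 32*t)/9 = t²/9 + 32*t/9)
P(V(-13, 1)) - J = (6 + 1)*(32 + (6 + 1))/9 - 1*(-1/13824) = (⅑)*7*(32 + 7) + 1/13824 = (⅑)*7*39 + 1/13824 = 91/3 + 1/13824 = 419329/13824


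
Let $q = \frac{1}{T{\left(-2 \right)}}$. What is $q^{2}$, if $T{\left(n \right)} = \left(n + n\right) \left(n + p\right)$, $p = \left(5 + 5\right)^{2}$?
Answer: $\frac{1}{153664} \approx 6.5077 \cdot 10^{-6}$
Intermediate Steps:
$p = 100$ ($p = 10^{2} = 100$)
$T{\left(n \right)} = 2 n \left(100 + n\right)$ ($T{\left(n \right)} = \left(n + n\right) \left(n + 100\right) = 2 n \left(100 + n\right)$)
$q = - \frac{1}{392}$ ($q = \frac{1}{2 \left(-2\right) \left(100 - 2\right)} = \frac{1}{2 \left(-2\right) 98} = \frac{1}{-392} = - \frac{1}{392} \approx -0.002551$)
$q^{2} = \left(- \frac{1}{392}\right)^{2} = \frac{1}{153664}$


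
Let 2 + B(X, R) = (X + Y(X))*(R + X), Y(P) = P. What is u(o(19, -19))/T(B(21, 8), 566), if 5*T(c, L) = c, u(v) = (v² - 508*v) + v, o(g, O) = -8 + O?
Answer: 36045/608 ≈ 59.285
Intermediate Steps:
B(X, R) = -2 + 2*X*(R + X) (B(X, R) = -2 + (X + X)*(R + X) = -2 + (2*X)*(R + X) = -2 + 2*X*(R + X))
u(v) = v² - 507*v
T(c, L) = c/5
u(o(19, -19))/T(B(21, 8), 566) = ((-8 - 19)*(-507 + (-8 - 19)))/(((-2 + 2*21² + 2*8*21)/5)) = (-27*(-507 - 27))/(((-2 + 2*441 + 336)/5)) = (-27*(-534))/(((-2 + 882 + 336)/5)) = 14418/(((⅕)*1216)) = 14418/(1216/5) = 14418*(5/1216) = 36045/608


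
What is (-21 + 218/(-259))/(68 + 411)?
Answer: -5657/124061 ≈ -0.045599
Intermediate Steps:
(-21 + 218/(-259))/(68 + 411) = (-21 + 218*(-1/259))/479 = (-21 - 218/259)*(1/479) = -5657/259*1/479 = -5657/124061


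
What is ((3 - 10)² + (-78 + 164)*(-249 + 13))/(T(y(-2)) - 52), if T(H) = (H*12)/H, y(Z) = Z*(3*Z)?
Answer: 20247/40 ≈ 506.17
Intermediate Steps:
y(Z) = 3*Z²
T(H) = 12 (T(H) = (12*H)/H = 12)
((3 - 10)² + (-78 + 164)*(-249 + 13))/(T(y(-2)) - 52) = ((3 - 10)² + (-78 + 164)*(-249 + 13))/(12 - 52) = ((-7)² + 86*(-236))/(-40) = (49 - 20296)*(-1/40) = -20247*(-1/40) = 20247/40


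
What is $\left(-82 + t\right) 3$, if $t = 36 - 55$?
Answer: $-303$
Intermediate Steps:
$t = -19$
$\left(-82 + t\right) 3 = \left(-82 - 19\right) 3 = \left(-101\right) 3 = -303$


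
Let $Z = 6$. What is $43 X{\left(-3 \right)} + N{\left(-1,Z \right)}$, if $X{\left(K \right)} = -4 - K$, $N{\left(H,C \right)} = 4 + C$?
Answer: $-33$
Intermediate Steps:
$43 X{\left(-3 \right)} + N{\left(-1,Z \right)} = 43 \left(-4 - -3\right) + \left(4 + 6\right) = 43 \left(-4 + 3\right) + 10 = 43 \left(-1\right) + 10 = -43 + 10 = -33$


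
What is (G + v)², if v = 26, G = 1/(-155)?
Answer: 16232841/24025 ≈ 675.66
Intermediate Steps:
G = -1/155 ≈ -0.0064516
(G + v)² = (-1/155 + 26)² = (4029/155)² = 16232841/24025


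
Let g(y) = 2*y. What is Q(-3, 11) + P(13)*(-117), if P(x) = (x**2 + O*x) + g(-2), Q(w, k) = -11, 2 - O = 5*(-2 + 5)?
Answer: 457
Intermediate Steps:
O = -13 (O = 2 - 5*(-2 + 5) = 2 - 5*3 = 2 - 1*15 = 2 - 15 = -13)
P(x) = -4 + x**2 - 13*x (P(x) = (x**2 - 13*x) + 2*(-2) = (x**2 - 13*x) - 4 = -4 + x**2 - 13*x)
Q(-3, 11) + P(13)*(-117) = -11 + (-4 + 13**2 - 13*13)*(-117) = -11 + (-4 + 169 - 169)*(-117) = -11 - 4*(-117) = -11 + 468 = 457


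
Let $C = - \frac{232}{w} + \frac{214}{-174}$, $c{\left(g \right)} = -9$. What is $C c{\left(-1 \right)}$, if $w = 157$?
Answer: $\frac{110949}{4553} \approx 24.368$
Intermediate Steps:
$C = - \frac{36983}{13659}$ ($C = - \frac{232}{157} + \frac{214}{-174} = \left(-232\right) \frac{1}{157} + 214 \left(- \frac{1}{174}\right) = - \frac{232}{157} - \frac{107}{87} = - \frac{36983}{13659} \approx -2.7076$)
$C c{\left(-1 \right)} = \left(- \frac{36983}{13659}\right) \left(-9\right) = \frac{110949}{4553}$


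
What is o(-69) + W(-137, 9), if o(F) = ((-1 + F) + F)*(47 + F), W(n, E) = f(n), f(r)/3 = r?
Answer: 2647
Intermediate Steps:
f(r) = 3*r
W(n, E) = 3*n
o(F) = (-1 + 2*F)*(47 + F)
o(-69) + W(-137, 9) = (-47 + 2*(-69)² + 93*(-69)) + 3*(-137) = (-47 + 2*4761 - 6417) - 411 = (-47 + 9522 - 6417) - 411 = 3058 - 411 = 2647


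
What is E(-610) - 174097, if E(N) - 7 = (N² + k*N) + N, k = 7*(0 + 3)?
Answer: 184590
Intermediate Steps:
k = 21 (k = 7*3 = 21)
E(N) = 7 + N² + 22*N (E(N) = 7 + ((N² + 21*N) + N) = 7 + (N² + 22*N) = 7 + N² + 22*N)
E(-610) - 174097 = (7 + (-610)² + 22*(-610)) - 174097 = (7 + 372100 - 13420) - 174097 = 358687 - 174097 = 184590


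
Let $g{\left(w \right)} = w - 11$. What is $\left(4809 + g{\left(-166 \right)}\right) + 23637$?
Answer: $28269$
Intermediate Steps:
$g{\left(w \right)} = -11 + w$
$\left(4809 + g{\left(-166 \right)}\right) + 23637 = \left(4809 - 177\right) + 23637 = 4632 + 23637 = 28269$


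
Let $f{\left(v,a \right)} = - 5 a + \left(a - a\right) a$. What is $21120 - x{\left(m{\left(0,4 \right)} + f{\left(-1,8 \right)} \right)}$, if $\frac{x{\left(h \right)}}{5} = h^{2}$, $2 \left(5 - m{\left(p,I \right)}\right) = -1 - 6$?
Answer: $\frac{64635}{4} \approx 16159.0$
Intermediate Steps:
$f{\left(v,a \right)} = - 5 a$ ($f{\left(v,a \right)} = - 5 a + 0 a = - 5 a + 0 = - 5 a$)
$m{\left(p,I \right)} = \frac{17}{2}$ ($m{\left(p,I \right)} = 5 - \frac{-1 - 6}{2} = 5 - - \frac{7}{2} = 5 + \frac{7}{2} = \frac{17}{2}$)
$x{\left(h \right)} = 5 h^{2}$
$21120 - x{\left(m{\left(0,4 \right)} + f{\left(-1,8 \right)} \right)} = 21120 - 5 \left(\frac{17}{2} - 40\right)^{2} = 21120 - 5 \left(- \frac{63}{2}\right)^{2} = 21120 - 5 \cdot \frac{3969}{4} = 21120 - \frac{19845}{4} = \frac{64635}{4}$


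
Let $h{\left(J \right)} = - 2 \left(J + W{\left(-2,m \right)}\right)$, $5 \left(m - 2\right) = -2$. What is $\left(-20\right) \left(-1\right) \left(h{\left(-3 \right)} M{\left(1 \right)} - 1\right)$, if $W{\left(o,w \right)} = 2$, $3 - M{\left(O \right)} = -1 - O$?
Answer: $180$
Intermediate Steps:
$M{\left(O \right)} = 4 + O$ ($M{\left(O \right)} = 3 - \left(-1 - O\right) = 3 + \left(1 + O\right) = 4 + O$)
$m = \frac{8}{5}$ ($m = 2 + \frac{1}{5} \left(-2\right) = 2 - \frac{2}{5} = \frac{8}{5} \approx 1.6$)
$h{\left(J \right)} = -4 - 2 J$ ($h{\left(J \right)} = - 2 \left(J + 2\right) = - 2 \left(2 + J\right) = -4 - 2 J$)
$\left(-20\right) \left(-1\right) \left(h{\left(-3 \right)} M{\left(1 \right)} - 1\right) = \left(-20\right) \left(-1\right) \left(\left(-4 - -6\right) \left(4 + 1\right) - 1\right) = 20 \left(\left(-4 + 6\right) 5 - 1\right) = 20 \left(2 \cdot 5 - 1\right) = 20 \left(10 - 1\right) = 20 \cdot 9 = 180$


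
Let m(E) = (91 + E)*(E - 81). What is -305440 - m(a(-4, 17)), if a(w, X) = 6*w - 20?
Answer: -299565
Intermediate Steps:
a(w, X) = -20 + 6*w
m(E) = (-81 + E)*(91 + E) (m(E) = (91 + E)*(-81 + E) = (-81 + E)*(91 + E))
-305440 - m(a(-4, 17)) = -305440 - (-7371 + (-20 + 6*(-4))² + 10*(-20 + 6*(-4))) = -305440 - (-7371 + (-20 - 24)² + 10*(-20 - 24)) = -305440 - (-7371 + (-44)² + 10*(-44)) = -305440 - (-7371 + 1936 - 440) = -305440 - 1*(-5875) = -305440 + 5875 = -299565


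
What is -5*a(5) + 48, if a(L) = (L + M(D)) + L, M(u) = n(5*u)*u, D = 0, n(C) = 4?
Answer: -2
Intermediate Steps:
M(u) = 4*u
a(L) = 2*L (a(L) = (L + 4*0) + L = (L + 0) + L = L + L = 2*L)
-5*a(5) + 48 = -10*5 + 48 = -5*10 + 48 = -50 + 48 = -2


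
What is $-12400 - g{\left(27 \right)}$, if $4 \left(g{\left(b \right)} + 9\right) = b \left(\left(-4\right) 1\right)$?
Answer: $-12364$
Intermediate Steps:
$g{\left(b \right)} = -9 - b$ ($g{\left(b \right)} = -9 + \frac{b \left(\left(-4\right) 1\right)}{4} = -9 + \frac{b \left(-4\right)}{4} = -9 + \frac{\left(-4\right) b}{4} = -9 - b$)
$-12400 - g{\left(27 \right)} = -12400 - \left(-9 - 27\right) = -12400 - -36 = -12400 + 36 = -12364$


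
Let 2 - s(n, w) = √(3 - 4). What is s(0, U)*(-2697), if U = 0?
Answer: -5394 + 2697*I ≈ -5394.0 + 2697.0*I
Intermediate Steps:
s(n, w) = 2 - I (s(n, w) = 2 - √(3 - 4) = 2 - √(-1) = 2 - I)
s(0, U)*(-2697) = (2 - I)*(-2697) = -5394 + 2697*I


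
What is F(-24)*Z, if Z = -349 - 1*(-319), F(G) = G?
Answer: 720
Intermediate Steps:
Z = -30 (Z = -349 + 319 = -30)
F(-24)*Z = -24*(-30) = 720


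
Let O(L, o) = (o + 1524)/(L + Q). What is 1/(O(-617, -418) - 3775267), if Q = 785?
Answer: -12/45303125 ≈ -2.6488e-7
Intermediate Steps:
O(L, o) = (1524 + o)/(785 + L) (O(L, o) = (o + 1524)/(L + 785) = (1524 + o)/(785 + L))
1/(O(-617, -418) - 3775267) = 1/((1524 - 418)/(785 - 617) - 3775267) = 1/(1106/168 - 3775267) = 1/((1/168)*1106 - 3775267) = 1/(79/12 - 3775267) = 1/(-45303125/12) = -12/45303125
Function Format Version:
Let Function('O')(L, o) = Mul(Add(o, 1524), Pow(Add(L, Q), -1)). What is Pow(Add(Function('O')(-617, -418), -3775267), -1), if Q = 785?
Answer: Rational(-12, 45303125) ≈ -2.6488e-7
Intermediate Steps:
Function('O')(L, o) = Mul(Pow(Add(785, L), -1), Add(1524, o)) (Function('O')(L, o) = Mul(Add(o, 1524), Pow(Add(L, 785), -1)) = Mul(Add(1524, o), Pow(Add(785, L), -1)) = Mul(Pow(Add(785, L), -1), Add(1524, o)))
Pow(Add(Function('O')(-617, -418), -3775267), -1) = Pow(Add(Mul(Pow(Add(785, -617), -1), Add(1524, -418)), -3775267), -1) = Pow(Add(Mul(Pow(168, -1), 1106), -3775267), -1) = Pow(Add(Mul(Rational(1, 168), 1106), -3775267), -1) = Pow(Add(Rational(79, 12), -3775267), -1) = Pow(Rational(-45303125, 12), -1) = Rational(-12, 45303125)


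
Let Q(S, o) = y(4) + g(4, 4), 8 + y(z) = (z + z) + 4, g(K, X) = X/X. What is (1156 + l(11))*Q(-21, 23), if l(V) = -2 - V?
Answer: 5715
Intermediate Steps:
g(K, X) = 1
y(z) = -4 + 2*z (y(z) = -8 + ((z + z) + 4) = -8 + (2*z + 4) = -8 + (4 + 2*z) = -4 + 2*z)
Q(S, o) = 5 (Q(S, o) = (-4 + 2*4) + 1 = (-4 + 8) + 1 = 4 + 1 = 5)
(1156 + l(11))*Q(-21, 23) = (1156 + (-2 - 1*11))*5 = (1156 + (-2 - 11))*5 = (1156 - 13)*5 = 1143*5 = 5715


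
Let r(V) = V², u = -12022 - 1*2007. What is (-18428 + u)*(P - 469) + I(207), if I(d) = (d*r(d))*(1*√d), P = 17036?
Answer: -537715119 + 26609229*√23 ≈ -4.1010e+8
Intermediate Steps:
u = -14029 (u = -12022 - 2007 = -14029)
I(d) = d^(7/2) (I(d) = (d*d²)*(1*√d) = d³*√d = d^(7/2))
(-18428 + u)*(P - 469) + I(207) = (-18428 - 14029)*(17036 - 469) + 207^(7/2) = -32457*16567 + 26609229*√23 = -537715119 + 26609229*√23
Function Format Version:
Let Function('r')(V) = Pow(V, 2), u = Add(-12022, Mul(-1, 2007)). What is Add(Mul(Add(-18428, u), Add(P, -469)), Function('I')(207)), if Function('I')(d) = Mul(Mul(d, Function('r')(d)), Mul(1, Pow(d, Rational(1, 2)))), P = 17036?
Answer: Add(-537715119, Mul(26609229, Pow(23, Rational(1, 2)))) ≈ -4.1010e+8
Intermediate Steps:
u = -14029 (u = Add(-12022, -2007) = -14029)
Function('I')(d) = Pow(d, Rational(7, 2)) (Function('I')(d) = Mul(Mul(d, Pow(d, 2)), Mul(1, Pow(d, Rational(1, 2)))) = Mul(Pow(d, 3), Pow(d, Rational(1, 2))) = Pow(d, Rational(7, 2)))
Add(Mul(Add(-18428, u), Add(P, -469)), Function('I')(207)) = Add(Mul(Add(-18428, -14029), Add(17036, -469)), Pow(207, Rational(7, 2))) = Add(Mul(-32457, 16567), Mul(26609229, Pow(23, Rational(1, 2)))) = Add(-537715119, Mul(26609229, Pow(23, Rational(1, 2))))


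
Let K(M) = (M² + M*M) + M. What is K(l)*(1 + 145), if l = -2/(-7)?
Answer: 3212/49 ≈ 65.551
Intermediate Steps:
l = 2/7 (l = -2*(-⅐) = 2/7 ≈ 0.28571)
K(M) = M + 2*M² (K(M) = (M² + M²) + M = 2*M² + M = M + 2*M²)
K(l)*(1 + 145) = (2*(1 + 2*(2/7))/7)*(1 + 145) = (2*(1 + 4/7)/7)*146 = ((2/7)*(11/7))*146 = (22/49)*146 = 3212/49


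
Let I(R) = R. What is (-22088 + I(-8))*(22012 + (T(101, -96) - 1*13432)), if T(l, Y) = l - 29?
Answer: -191174592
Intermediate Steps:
T(l, Y) = -29 + l
(-22088 + I(-8))*(22012 + (T(101, -96) - 1*13432)) = (-22088 - 8)*(22012 + ((-29 + 101) - 1*13432)) = -22096*(22012 + (72 - 13432)) = -22096*(22012 - 13360) = -22096*8652 = -191174592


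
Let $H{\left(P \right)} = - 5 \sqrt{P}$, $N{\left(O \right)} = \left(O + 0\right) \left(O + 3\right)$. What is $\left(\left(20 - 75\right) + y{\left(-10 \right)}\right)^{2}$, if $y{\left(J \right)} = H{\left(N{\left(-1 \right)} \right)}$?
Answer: $2975 + 550 i \sqrt{2} \approx 2975.0 + 777.82 i$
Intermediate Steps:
$N{\left(O \right)} = O \left(3 + O\right)$
$y{\left(J \right)} = - 5 i \sqrt{2}$ ($y{\left(J \right)} = - 5 \sqrt{- (3 - 1)} = - 5 \sqrt{\left(-1\right) 2} = - 5 \sqrt{-2} = - 5 i \sqrt{2}$)
$\left(\left(20 - 75\right) + y{\left(-10 \right)}\right)^{2} = \left(\left(20 - 75\right) - 5 i \sqrt{2}\right)^{2} = \left(-55 - 5 i \sqrt{2}\right)^{2}$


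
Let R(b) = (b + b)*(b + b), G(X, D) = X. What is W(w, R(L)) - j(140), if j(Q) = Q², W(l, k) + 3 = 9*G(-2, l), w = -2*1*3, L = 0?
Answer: -19621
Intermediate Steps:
w = -6 (w = -2*3 = -6)
R(b) = 4*b² (R(b) = (2*b)*(2*b) = 4*b²)
W(l, k) = -21 (W(l, k) = -3 + 9*(-2) = -3 - 18 = -21)
W(w, R(L)) - j(140) = -21 - 1*140² = -21 - 1*19600 = -21 - 19600 = -19621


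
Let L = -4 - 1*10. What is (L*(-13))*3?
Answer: 546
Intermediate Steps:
L = -14 (L = -4 - 10 = -14)
(L*(-13))*3 = -14*(-13)*3 = 182*3 = 546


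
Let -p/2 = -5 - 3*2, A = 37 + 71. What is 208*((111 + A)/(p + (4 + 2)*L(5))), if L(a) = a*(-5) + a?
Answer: -22776/49 ≈ -464.82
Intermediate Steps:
A = 108
L(a) = -4*a (L(a) = -5*a + a = -4*a)
p = 22 (p = -2*(-5 - 3*2) = -2*(-5 - 6) = -2*(-11) = 22)
208*((111 + A)/(p + (4 + 2)*L(5))) = 208*((111 + 108)/(22 + (4 + 2)*(-4*5))) = 208*(219/(22 + 6*(-20))) = 208*(219/(22 - 120)) = 208*(219/(-98)) = 208*(219*(-1/98)) = 208*(-219/98) = -22776/49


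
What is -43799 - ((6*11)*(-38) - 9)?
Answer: -41282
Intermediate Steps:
-43799 - ((6*11)*(-38) - 9) = -43799 - (66*(-38) - 9) = -43799 - (-2508 - 9) = -43799 - 1*(-2517) = -43799 + 2517 = -41282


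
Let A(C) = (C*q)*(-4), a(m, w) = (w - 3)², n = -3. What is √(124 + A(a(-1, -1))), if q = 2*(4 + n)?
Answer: 2*I ≈ 2.0*I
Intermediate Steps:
a(m, w) = (-3 + w)²
q = 2 (q = 2*(4 - 3) = 2*1 = 2)
A(C) = -8*C (A(C) = (C*2)*(-4) = (2*C)*(-4) = -8*C)
√(124 + A(a(-1, -1))) = √(124 - 8*(-3 - 1)²) = √(124 - 8*(-4)²) = √(124 - 8*16) = √(124 - 128) = √(-4) = 2*I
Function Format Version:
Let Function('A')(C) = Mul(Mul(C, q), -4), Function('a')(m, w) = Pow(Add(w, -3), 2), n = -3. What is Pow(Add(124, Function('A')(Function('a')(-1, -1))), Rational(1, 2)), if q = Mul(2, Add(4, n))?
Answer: Mul(2, I) ≈ Mul(2.0000, I)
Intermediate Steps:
Function('a')(m, w) = Pow(Add(-3, w), 2)
q = 2 (q = Mul(2, Add(4, -3)) = Mul(2, 1) = 2)
Function('A')(C) = Mul(-8, C) (Function('A')(C) = Mul(Mul(C, 2), -4) = Mul(Mul(2, C), -4) = Mul(-8, C))
Pow(Add(124, Function('A')(Function('a')(-1, -1))), Rational(1, 2)) = Pow(Add(124, Mul(-8, Pow(Add(-3, -1), 2))), Rational(1, 2)) = Pow(Add(124, Mul(-8, Pow(-4, 2))), Rational(1, 2)) = Pow(Add(124, Mul(-8, 16)), Rational(1, 2)) = Pow(Add(124, -128), Rational(1, 2)) = Pow(-4, Rational(1, 2)) = Mul(2, I)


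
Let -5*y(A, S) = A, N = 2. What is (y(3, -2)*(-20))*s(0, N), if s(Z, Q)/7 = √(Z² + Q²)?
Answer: 168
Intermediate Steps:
y(A, S) = -A/5
s(Z, Q) = 7*√(Q² + Z²) (s(Z, Q) = 7*√(Z² + Q²) = 7*√(Q² + Z²))
(y(3, -2)*(-20))*s(0, N) = (-⅕*3*(-20))*(7*√(2² + 0²)) = (-⅗*(-20))*(7*√(4 + 0)) = 12*(7*√4) = 12*(7*2) = 12*14 = 168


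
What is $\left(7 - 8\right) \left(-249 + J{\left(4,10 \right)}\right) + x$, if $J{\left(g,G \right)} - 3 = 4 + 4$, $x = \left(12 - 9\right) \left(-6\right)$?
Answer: $220$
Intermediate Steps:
$x = -18$ ($x = 3 \left(-6\right) = -18$)
$J{\left(g,G \right)} = 11$ ($J{\left(g,G \right)} = 3 + \left(4 + 4\right) = 3 + 8 = 11$)
$\left(7 - 8\right) \left(-249 + J{\left(4,10 \right)}\right) + x = \left(7 - 8\right) \left(-249 + 11\right) - 18 = \left(-1\right) \left(-238\right) - 18 = 238 - 18 = 220$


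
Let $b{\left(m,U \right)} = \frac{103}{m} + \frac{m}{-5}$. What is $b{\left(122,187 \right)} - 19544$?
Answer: $- \frac{11936209}{610} \approx -19568.0$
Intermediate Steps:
$b{\left(m,U \right)} = \frac{103}{m} - \frac{m}{5}$ ($b{\left(m,U \right)} = \frac{103}{m} + m \left(- \frac{1}{5}\right) = \frac{103}{m} - \frac{m}{5}$)
$b{\left(122,187 \right)} - 19544 = \left(\frac{103}{122} - \frac{122}{5}\right) - 19544 = - \frac{14369}{610} - 19544 = - \frac{11936209}{610}$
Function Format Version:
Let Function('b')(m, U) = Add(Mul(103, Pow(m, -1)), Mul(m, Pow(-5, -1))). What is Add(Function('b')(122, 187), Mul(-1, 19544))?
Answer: Rational(-11936209, 610) ≈ -19568.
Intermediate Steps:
Function('b')(m, U) = Add(Mul(103, Pow(m, -1)), Mul(Rational(-1, 5), m)) (Function('b')(m, U) = Add(Mul(103, Pow(m, -1)), Mul(m, Rational(-1, 5))) = Add(Mul(103, Pow(m, -1)), Mul(Rational(-1, 5), m)))
Add(Function('b')(122, 187), Mul(-1, 19544)) = Add(Add(Mul(103, Pow(122, -1)), Mul(Rational(-1, 5), 122)), Mul(-1, 19544)) = Add(Add(Mul(103, Rational(1, 122)), Rational(-122, 5)), -19544) = Add(Add(Rational(103, 122), Rational(-122, 5)), -19544) = Add(Rational(-14369, 610), -19544) = Rational(-11936209, 610)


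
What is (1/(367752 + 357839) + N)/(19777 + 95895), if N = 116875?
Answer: 42401724063/41965281076 ≈ 1.0104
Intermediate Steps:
(1/(367752 + 357839) + N)/(19777 + 95895) = (1/(367752 + 357839) + 116875)/(19777 + 95895) = (1/725591 + 116875)/115672 = (1/725591 + 116875)*(1/115672) = (84803448126/725591)*(1/115672) = 42401724063/41965281076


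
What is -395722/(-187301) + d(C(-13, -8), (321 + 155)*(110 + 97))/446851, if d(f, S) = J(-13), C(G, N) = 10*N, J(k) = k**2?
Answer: 176860425291/83695639151 ≈ 2.1131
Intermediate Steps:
d(f, S) = 169 (d(f, S) = (-13)**2 = 169)
-395722/(-187301) + d(C(-13, -8), (321 + 155)*(110 + 97))/446851 = -395722/(-187301) + 169/446851 = -395722*(-1/187301) + 169*(1/446851) = 395722/187301 + 169/446851 = 176860425291/83695639151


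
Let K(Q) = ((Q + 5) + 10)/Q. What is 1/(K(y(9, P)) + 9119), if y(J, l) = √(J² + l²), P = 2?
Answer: 10336/94264317 - √85/471321585 ≈ 0.00010963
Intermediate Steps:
K(Q) = (15 + Q)/Q (K(Q) = ((5 + Q) + 10)/Q = (15 + Q)/Q)
1/(K(y(9, P)) + 9119) = 1/((15 + √(9² + 2²))/(√(9² + 2²)) + 9119) = 1/((15 + √(81 + 4))/(√(81 + 4)) + 9119) = 1/((15 + √85)/(√85) + 9119) = 1/((√85/85)*(15 + √85) + 9119) = 1/(√85*(15 + √85)/85 + 9119) = 1/(9119 + √85*(15 + √85)/85)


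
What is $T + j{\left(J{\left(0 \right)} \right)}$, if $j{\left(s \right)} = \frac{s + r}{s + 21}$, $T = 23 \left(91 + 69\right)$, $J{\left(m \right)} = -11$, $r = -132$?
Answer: $\frac{36657}{10} \approx 3665.7$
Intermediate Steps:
$T = 3680$ ($T = 23 \cdot 160 = 3680$)
$j{\left(s \right)} = \frac{-132 + s}{21 + s}$ ($j{\left(s \right)} = \frac{s - 132}{s + 21} = \frac{-132 + s}{21 + s}$)
$T + j{\left(J{\left(0 \right)} \right)} = 3680 + \frac{-132 - 11}{21 - 11} = 3680 + \frac{1}{10} \left(-143\right) = 3680 - \frac{143}{10} = \frac{36657}{10}$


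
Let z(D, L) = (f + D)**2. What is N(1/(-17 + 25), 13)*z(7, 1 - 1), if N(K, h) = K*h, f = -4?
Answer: 117/8 ≈ 14.625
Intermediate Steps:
z(D, L) = (-4 + D)**2
N(1/(-17 + 25), 13)*z(7, 1 - 1) = (13/(-17 + 25))*(-4 + 7)**2 = (13/8)*3**2 = ((1/8)*13)*9 = (13/8)*9 = 117/8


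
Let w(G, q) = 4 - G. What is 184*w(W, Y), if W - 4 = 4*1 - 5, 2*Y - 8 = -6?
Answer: 184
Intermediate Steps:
Y = 1 (Y = 4 + (½)*(-6) = 4 - 3 = 1)
W = 3 (W = 4 + (4*1 - 5) = 4 + (4 - 5) = 4 - 1 = 3)
184*w(W, Y) = 184*(4 - 1*3) = 184*(4 - 3) = 184*1 = 184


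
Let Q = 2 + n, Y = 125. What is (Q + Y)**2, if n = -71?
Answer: 3136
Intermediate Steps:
Q = -69 (Q = 2 - 71 = -69)
(Q + Y)**2 = (-69 + 125)**2 = 56**2 = 3136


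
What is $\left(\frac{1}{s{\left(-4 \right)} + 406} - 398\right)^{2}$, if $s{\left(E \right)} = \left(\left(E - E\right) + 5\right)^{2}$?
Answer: $\frac{29424942369}{185761} \approx 1.584 \cdot 10^{5}$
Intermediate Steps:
$s{\left(E \right)} = 25$ ($s{\left(E \right)} = \left(0 + 5\right)^{2} = 5^{2} = 25$)
$\left(\frac{1}{s{\left(-4 \right)} + 406} - 398\right)^{2} = \left(\frac{1}{25 + 406} - 398\right)^{2} = \left(\frac{1}{431} - 398\right)^{2} = \left(- \frac{171537}{431}\right)^{2} = \frac{29424942369}{185761}$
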